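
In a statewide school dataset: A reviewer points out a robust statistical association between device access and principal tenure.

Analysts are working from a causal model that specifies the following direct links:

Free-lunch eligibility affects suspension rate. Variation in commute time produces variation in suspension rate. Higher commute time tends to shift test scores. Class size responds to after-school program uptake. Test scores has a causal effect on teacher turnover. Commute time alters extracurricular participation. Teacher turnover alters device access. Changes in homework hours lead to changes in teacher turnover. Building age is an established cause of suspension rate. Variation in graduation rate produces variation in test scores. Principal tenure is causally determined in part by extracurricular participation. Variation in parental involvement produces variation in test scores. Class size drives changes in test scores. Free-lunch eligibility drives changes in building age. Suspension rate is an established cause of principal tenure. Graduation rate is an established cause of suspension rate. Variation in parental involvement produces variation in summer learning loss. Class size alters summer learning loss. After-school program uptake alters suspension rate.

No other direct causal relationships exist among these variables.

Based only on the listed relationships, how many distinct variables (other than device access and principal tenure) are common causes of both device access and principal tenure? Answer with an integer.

3

The common causes are: after-school program uptake (to device access via after-school program uptake → class size → test scores → teacher turnover → device access; to principal tenure via after-school program uptake → suspension rate → principal tenure); commute time (to device access via commute time → test scores → teacher turnover → device access; to principal tenure via commute time → suspension rate → principal tenure); graduation rate (to device access via graduation rate → test scores → teacher turnover → device access; to principal tenure via graduation rate → suspension rate → principal tenure).
Every other variable lacks a causal path to at least one of device access and principal tenure.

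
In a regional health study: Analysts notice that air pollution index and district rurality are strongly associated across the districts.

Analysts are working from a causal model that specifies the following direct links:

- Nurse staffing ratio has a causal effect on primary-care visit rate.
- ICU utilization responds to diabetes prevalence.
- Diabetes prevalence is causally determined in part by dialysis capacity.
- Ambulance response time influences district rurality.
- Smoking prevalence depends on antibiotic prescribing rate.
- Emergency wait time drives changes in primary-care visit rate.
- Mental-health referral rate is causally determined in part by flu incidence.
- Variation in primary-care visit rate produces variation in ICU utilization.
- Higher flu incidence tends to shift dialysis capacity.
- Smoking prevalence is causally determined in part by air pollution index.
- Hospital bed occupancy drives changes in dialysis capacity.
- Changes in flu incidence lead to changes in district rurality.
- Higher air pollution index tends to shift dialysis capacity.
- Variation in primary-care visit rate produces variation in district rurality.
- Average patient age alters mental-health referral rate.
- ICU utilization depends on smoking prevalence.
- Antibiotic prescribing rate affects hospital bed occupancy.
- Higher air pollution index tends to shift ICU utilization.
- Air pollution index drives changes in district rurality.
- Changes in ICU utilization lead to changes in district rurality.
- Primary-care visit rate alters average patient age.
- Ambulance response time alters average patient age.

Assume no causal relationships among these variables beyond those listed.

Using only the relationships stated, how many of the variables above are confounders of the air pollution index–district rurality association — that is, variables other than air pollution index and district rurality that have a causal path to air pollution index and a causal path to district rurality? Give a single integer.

0

No listed variable has a causal path to both air pollution index and district rurality, so there are no common causes.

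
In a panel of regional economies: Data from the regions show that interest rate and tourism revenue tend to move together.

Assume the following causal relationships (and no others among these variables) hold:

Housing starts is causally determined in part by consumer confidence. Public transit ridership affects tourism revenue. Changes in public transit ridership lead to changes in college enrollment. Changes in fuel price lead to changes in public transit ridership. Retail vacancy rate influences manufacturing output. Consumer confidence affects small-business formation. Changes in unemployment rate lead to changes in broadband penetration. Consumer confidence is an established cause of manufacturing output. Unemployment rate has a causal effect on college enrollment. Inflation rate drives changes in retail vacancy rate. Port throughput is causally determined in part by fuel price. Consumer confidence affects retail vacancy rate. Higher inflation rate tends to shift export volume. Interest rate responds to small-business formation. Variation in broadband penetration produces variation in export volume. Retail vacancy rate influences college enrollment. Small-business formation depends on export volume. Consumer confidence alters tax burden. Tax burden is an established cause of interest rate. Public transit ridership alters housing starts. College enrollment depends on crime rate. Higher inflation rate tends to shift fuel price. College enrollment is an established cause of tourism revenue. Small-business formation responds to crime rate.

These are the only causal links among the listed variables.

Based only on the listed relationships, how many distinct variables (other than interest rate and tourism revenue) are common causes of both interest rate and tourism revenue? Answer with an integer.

The common causes are: consumer confidence (to interest rate via consumer confidence → small-business formation → interest rate; to tourism revenue via consumer confidence → retail vacancy rate → college enrollment → tourism revenue); crime rate (to interest rate via crime rate → small-business formation → interest rate; to tourism revenue via crime rate → college enrollment → tourism revenue); inflation rate (to interest rate via inflation rate → export volume → small-business formation → interest rate; to tourism revenue via inflation rate → retail vacancy rate → college enrollment → tourism revenue); unemployment rate (to interest rate via unemployment rate → broadband penetration → export volume → small-business formation → interest rate; to tourism revenue via unemployment rate → college enrollment → tourism revenue).
Every other variable lacks a causal path to at least one of interest rate and tourism revenue.

4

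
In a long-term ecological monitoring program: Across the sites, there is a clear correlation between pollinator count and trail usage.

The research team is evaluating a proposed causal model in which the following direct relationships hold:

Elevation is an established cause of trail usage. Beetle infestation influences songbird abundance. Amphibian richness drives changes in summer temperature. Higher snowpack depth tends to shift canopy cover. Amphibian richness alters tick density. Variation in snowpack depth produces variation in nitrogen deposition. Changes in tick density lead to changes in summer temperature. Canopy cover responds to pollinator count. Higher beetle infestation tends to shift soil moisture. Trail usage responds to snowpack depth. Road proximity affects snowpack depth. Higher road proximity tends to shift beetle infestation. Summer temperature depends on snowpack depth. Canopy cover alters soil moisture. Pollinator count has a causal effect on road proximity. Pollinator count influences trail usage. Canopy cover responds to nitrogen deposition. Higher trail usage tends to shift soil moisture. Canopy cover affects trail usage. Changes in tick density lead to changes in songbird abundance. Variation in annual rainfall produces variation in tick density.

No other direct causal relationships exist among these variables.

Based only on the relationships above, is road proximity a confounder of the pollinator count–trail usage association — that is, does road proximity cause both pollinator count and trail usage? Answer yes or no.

Road proximity has no stated causal path to pollinator count. A confounder must cause both variables, so road proximity does not qualify.

no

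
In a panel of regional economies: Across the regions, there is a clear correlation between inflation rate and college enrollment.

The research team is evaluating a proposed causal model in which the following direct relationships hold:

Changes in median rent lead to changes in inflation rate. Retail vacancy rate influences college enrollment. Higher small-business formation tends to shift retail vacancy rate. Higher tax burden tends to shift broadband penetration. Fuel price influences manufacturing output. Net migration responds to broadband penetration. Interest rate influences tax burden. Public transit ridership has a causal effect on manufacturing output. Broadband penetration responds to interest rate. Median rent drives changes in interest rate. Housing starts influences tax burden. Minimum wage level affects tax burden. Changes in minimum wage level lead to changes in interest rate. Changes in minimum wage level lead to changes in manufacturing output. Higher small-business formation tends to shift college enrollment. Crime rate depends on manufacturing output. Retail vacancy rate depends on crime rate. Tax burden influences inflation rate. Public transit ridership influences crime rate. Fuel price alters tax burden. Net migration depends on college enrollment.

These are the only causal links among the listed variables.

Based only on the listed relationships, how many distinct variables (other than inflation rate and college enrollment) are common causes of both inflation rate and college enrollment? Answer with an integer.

2

The common causes are: fuel price (to inflation rate via fuel price → tax burden → inflation rate; to college enrollment via fuel price → manufacturing output → crime rate → retail vacancy rate → college enrollment); minimum wage level (to inflation rate via minimum wage level → tax burden → inflation rate; to college enrollment via minimum wage level → manufacturing output → crime rate → retail vacancy rate → college enrollment).
Every other variable lacks a causal path to at least one of inflation rate and college enrollment.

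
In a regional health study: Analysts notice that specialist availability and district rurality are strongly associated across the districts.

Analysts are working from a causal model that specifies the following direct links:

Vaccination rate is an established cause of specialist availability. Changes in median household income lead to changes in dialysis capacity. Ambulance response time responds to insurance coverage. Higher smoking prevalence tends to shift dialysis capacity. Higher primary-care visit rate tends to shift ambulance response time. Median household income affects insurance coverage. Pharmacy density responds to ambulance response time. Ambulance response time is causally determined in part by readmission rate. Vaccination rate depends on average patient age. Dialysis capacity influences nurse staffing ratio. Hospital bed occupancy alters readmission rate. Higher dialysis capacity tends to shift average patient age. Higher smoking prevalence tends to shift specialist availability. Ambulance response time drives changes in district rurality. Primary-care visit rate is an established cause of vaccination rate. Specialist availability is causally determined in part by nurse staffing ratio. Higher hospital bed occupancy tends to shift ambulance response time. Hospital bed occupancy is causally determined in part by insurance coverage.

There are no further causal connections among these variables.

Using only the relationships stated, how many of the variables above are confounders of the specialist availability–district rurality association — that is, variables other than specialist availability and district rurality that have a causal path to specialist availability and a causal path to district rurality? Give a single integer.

The common causes are: median household income (to specialist availability via median household income → dialysis capacity → nurse staffing ratio → specialist availability; to district rurality via median household income → insurance coverage → ambulance response time → district rurality); primary-care visit rate (to specialist availability via primary-care visit rate → vaccination rate → specialist availability; to district rurality via primary-care visit rate → ambulance response time → district rurality).
Every other variable lacks a causal path to at least one of specialist availability and district rurality.

2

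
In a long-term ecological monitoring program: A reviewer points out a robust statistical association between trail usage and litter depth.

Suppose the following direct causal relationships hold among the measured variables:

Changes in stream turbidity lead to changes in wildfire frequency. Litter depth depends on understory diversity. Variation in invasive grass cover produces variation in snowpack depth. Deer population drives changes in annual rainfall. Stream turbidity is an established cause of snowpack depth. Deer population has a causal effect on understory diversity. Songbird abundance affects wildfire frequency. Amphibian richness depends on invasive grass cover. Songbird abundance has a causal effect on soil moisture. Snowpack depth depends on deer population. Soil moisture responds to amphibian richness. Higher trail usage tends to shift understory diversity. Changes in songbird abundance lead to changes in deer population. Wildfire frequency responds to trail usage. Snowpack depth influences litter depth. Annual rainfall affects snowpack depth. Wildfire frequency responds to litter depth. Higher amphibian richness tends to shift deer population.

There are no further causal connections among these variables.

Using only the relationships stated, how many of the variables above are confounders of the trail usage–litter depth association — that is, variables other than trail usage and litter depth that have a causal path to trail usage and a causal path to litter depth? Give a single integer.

0

No listed variable has a causal path to both trail usage and litter depth, so there are no common causes.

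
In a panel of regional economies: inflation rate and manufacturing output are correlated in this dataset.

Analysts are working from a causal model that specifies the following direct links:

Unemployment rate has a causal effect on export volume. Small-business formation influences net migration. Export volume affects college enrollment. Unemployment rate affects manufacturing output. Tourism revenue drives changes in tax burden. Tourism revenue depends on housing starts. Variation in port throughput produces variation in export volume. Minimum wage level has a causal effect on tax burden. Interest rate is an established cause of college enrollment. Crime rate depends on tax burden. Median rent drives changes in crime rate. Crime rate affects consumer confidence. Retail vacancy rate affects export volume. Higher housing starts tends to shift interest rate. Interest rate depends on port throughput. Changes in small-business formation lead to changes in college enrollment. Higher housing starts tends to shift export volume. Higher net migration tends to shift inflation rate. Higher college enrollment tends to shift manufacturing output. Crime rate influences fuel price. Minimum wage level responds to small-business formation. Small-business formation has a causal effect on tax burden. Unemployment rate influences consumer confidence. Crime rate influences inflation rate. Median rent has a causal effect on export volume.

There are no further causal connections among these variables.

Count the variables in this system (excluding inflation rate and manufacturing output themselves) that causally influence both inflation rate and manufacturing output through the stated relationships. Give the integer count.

3

The common causes are: housing starts (to inflation rate via housing starts → tourism revenue → tax burden → crime rate → inflation rate; to manufacturing output via housing starts → interest rate → college enrollment → manufacturing output); median rent (to inflation rate via median rent → crime rate → inflation rate; to manufacturing output via median rent → export volume → college enrollment → manufacturing output); small-business formation (to inflation rate via small-business formation → net migration → inflation rate; to manufacturing output via small-business formation → college enrollment → manufacturing output).
Every other variable lacks a causal path to at least one of inflation rate and manufacturing output.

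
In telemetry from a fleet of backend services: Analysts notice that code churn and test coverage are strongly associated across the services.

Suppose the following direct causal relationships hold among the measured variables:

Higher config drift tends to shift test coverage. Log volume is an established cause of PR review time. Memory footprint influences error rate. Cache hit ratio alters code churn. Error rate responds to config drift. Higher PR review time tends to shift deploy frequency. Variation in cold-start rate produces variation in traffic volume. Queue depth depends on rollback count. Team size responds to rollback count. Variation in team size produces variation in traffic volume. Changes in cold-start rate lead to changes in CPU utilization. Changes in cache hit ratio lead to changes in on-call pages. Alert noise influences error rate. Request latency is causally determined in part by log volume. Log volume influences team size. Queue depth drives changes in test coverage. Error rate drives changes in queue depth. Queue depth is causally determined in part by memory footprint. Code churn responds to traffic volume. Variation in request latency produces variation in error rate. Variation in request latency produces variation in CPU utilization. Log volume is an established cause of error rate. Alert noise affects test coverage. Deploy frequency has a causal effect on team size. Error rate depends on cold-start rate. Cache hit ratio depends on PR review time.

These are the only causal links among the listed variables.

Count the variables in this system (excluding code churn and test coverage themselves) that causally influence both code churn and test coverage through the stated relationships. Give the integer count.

3

The common causes are: cold-start rate (to code churn via cold-start rate → traffic volume → code churn; to test coverage via cold-start rate → error rate → queue depth → test coverage); log volume (to code churn via log volume → team size → traffic volume → code churn; to test coverage via log volume → error rate → queue depth → test coverage); rollback count (to code churn via rollback count → team size → traffic volume → code churn; to test coverage via rollback count → queue depth → test coverage).
Every other variable lacks a causal path to at least one of code churn and test coverage.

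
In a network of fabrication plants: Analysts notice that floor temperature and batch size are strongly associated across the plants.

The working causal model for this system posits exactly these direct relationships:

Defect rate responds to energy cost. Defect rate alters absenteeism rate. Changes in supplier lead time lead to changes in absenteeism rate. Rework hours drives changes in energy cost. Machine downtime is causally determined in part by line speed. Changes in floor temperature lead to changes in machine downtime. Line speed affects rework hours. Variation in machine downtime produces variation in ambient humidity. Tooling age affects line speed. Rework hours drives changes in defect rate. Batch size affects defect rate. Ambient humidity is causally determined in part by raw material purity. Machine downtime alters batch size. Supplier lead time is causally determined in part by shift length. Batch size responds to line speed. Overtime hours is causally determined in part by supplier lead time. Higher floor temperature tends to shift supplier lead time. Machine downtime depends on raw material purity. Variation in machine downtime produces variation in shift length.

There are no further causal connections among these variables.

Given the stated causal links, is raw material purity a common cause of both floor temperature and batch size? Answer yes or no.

no

Raw material purity has no stated causal path to floor temperature. A confounder must cause both variables, so raw material purity does not qualify.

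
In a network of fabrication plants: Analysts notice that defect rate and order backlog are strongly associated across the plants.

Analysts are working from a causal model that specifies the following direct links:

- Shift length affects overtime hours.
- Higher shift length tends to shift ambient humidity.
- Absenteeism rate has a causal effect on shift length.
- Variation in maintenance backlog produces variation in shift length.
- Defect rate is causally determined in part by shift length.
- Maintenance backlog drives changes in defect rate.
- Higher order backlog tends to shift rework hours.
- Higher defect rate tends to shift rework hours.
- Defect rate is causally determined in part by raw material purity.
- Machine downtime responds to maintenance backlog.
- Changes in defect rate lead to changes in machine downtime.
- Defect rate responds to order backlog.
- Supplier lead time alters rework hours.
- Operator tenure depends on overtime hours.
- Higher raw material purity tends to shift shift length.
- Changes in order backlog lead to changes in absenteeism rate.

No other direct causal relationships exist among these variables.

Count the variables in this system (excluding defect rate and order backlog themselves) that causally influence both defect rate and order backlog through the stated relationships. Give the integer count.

0

No listed variable has a causal path to both defect rate and order backlog, so there are no common causes.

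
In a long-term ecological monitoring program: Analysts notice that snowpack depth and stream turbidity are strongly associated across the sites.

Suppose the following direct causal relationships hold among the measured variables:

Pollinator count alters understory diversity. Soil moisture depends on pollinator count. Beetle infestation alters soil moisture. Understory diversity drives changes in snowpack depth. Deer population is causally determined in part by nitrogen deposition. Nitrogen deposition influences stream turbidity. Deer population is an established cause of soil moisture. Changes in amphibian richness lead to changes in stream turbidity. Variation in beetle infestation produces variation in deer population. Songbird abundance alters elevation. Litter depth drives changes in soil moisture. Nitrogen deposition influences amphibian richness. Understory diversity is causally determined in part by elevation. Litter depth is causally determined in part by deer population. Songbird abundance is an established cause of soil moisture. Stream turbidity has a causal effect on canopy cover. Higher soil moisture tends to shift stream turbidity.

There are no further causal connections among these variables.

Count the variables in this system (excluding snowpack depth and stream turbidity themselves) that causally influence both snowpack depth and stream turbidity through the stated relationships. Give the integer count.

2

The common causes are: pollinator count (to snowpack depth via pollinator count → understory diversity → snowpack depth; to stream turbidity via pollinator count → soil moisture → stream turbidity); songbird abundance (to snowpack depth via songbird abundance → elevation → understory diversity → snowpack depth; to stream turbidity via songbird abundance → soil moisture → stream turbidity).
Every other variable lacks a causal path to at least one of snowpack depth and stream turbidity.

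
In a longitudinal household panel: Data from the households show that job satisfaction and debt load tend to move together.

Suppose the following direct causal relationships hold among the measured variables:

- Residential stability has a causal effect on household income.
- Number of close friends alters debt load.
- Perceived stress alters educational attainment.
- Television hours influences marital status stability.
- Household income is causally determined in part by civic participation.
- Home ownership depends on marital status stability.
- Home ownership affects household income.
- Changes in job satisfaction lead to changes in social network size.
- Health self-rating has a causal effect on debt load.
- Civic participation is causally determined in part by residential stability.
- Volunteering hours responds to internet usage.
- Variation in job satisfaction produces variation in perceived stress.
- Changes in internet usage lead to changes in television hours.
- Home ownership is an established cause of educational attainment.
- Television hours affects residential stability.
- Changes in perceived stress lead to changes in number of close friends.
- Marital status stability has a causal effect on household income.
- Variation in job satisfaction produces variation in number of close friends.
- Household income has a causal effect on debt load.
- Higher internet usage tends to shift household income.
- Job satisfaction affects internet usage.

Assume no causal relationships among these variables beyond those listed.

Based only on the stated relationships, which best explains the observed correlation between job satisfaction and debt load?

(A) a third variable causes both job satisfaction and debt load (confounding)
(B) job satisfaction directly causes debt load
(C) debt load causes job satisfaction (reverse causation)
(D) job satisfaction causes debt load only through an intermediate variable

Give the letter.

Job satisfaction reaches debt load through job satisfaction → number of close friends → debt load — an indirect causal chain with no direct job satisfaction → debt load link. No variable causes both job satisfaction and debt load, so confounding is ruled out; the effect is mediated.

D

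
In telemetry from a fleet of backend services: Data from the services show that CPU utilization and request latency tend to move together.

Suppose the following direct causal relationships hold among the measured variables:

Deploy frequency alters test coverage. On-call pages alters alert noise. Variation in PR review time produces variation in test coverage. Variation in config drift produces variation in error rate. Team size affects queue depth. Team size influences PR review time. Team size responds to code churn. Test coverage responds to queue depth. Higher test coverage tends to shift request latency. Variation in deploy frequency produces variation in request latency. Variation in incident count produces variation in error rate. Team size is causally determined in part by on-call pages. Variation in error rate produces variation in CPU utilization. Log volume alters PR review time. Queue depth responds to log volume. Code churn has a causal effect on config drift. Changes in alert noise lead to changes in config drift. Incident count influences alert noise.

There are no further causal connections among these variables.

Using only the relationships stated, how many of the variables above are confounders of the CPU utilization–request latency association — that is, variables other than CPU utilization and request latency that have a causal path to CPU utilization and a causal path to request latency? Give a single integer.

2

The common causes are: code churn (to CPU utilization via code churn → config drift → error rate → CPU utilization; to request latency via code churn → team size → queue depth → test coverage → request latency); on-call pages (to CPU utilization via on-call pages → alert noise → config drift → error rate → CPU utilization; to request latency via on-call pages → team size → queue depth → test coverage → request latency).
Every other variable lacks a causal path to at least one of CPU utilization and request latency.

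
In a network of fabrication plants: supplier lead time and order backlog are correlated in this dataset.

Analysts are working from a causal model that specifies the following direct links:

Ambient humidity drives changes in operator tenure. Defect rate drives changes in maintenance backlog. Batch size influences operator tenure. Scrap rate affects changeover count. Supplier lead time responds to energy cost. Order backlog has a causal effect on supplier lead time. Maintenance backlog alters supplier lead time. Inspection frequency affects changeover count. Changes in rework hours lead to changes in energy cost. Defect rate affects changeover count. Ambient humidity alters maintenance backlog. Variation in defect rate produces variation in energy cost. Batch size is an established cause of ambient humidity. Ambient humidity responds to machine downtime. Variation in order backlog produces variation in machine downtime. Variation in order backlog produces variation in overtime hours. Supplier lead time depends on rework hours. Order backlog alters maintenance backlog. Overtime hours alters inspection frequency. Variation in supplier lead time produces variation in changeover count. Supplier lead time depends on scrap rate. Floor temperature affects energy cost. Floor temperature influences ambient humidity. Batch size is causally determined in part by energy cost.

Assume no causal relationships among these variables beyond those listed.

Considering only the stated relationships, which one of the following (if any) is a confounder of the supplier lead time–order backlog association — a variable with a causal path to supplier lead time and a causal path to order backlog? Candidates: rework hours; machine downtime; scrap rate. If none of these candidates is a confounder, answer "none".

None of the listed candidates has causal paths to both supplier lead time and order backlog in the stated relationships, so none is a common cause.

none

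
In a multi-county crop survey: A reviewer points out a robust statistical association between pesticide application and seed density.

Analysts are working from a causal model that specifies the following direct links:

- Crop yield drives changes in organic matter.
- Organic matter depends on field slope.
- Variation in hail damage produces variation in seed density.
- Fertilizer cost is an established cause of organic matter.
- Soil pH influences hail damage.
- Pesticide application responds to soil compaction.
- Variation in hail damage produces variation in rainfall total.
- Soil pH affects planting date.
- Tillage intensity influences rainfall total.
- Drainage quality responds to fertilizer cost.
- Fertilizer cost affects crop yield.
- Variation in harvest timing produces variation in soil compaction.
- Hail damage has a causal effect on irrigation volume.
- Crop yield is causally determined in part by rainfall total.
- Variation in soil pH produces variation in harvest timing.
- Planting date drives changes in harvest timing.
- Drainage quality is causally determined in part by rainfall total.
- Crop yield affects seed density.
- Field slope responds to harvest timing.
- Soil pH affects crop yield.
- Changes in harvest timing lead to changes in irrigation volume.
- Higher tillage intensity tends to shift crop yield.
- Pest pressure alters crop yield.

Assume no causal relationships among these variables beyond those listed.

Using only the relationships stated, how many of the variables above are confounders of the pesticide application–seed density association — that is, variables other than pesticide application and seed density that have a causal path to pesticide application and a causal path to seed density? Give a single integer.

The common causes are: soil pH (to pesticide application via soil pH → harvest timing → soil compaction → pesticide application; to seed density via soil pH → crop yield → seed density).
Every other variable lacks a causal path to at least one of pesticide application and seed density.

1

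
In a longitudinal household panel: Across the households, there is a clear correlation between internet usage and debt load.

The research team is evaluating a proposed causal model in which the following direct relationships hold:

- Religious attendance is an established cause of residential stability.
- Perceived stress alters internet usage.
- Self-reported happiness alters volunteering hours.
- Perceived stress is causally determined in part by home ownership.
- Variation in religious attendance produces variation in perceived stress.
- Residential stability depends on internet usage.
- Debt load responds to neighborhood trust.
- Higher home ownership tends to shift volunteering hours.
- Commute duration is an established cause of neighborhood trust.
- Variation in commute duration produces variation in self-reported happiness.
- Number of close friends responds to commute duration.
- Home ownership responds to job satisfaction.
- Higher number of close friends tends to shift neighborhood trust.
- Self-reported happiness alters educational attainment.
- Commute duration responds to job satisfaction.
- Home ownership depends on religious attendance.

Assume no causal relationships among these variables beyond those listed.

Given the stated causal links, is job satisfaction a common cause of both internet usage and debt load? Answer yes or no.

Job satisfaction has a causal path to internet usage (job satisfaction → home ownership → perceived stress → internet usage) and to debt load (job satisfaction → commute duration → neighborhood trust → debt load), so it is a common cause of both — a confounder.

yes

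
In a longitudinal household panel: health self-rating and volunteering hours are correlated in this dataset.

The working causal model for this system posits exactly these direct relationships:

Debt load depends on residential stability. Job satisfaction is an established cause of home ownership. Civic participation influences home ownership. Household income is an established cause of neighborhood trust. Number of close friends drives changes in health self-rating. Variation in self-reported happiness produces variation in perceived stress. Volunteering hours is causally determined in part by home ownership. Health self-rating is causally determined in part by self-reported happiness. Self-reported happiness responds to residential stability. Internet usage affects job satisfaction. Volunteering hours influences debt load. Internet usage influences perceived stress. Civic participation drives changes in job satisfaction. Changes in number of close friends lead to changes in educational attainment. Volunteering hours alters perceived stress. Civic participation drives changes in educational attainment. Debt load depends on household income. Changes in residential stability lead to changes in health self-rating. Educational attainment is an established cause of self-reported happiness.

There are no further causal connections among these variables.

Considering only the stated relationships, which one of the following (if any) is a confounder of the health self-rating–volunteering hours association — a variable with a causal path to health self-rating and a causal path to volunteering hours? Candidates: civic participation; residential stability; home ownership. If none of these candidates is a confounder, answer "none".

Civic participation causes health self-rating (civic participation → educational attainment → self-reported happiness → health self-rating) and also causes volunteering hours (civic participation → home ownership → volunteering hours); it is a common cause of both.
Each of the other candidates lacks a causal path to at least one of health self-rating and volunteering hours, so they do not confound the relationship.

civic participation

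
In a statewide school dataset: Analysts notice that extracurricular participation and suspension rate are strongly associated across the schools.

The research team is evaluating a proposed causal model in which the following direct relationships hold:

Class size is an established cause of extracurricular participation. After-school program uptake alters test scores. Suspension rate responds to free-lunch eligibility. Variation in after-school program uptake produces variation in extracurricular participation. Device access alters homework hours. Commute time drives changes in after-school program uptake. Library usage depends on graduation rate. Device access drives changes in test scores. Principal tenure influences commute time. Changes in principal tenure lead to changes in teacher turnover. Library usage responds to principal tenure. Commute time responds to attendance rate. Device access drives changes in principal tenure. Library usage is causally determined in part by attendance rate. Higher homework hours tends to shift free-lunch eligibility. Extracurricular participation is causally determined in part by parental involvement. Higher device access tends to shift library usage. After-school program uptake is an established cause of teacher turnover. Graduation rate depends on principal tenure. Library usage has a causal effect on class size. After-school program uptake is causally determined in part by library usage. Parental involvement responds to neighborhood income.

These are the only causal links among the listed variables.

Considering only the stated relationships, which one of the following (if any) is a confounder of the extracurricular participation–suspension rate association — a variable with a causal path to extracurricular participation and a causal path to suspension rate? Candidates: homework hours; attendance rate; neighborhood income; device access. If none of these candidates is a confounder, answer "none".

device access

Device access causes extracurricular participation (device access → library usage → class size → extracurricular participation) and also causes suspension rate (device access → homework hours → free-lunch eligibility → suspension rate); it is a common cause of both.
Each of the other candidates lacks a causal path to at least one of extracurricular participation and suspension rate, so they do not confound the relationship.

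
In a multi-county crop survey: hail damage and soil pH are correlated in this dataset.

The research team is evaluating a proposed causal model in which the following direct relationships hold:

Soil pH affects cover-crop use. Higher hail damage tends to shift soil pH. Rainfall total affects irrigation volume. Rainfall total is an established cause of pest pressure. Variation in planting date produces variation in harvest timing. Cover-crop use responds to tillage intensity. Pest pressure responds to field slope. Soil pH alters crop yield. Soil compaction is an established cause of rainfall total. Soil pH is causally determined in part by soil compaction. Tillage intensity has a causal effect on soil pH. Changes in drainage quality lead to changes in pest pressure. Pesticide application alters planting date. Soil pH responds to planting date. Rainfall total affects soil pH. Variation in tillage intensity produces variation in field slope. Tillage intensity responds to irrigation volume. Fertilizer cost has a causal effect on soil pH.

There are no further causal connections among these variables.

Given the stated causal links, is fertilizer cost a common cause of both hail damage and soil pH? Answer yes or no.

Fertilizer cost has no stated causal path to hail damage. A confounder must cause both variables, so fertilizer cost does not qualify.

no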